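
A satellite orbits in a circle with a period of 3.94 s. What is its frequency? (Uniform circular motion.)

f = 1/T = 1/3.94 = 0.2538 Hz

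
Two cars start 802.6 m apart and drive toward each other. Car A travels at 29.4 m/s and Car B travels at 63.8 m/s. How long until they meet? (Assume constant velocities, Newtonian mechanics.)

Combined speed: v_combined = 29.4 + 63.8 = 93.2 m/s
Time to meet: t = d/v_combined = 802.6/93.2 = 8.61 s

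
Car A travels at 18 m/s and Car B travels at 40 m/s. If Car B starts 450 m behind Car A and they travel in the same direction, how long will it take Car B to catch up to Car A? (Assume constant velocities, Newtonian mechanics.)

Relative speed: v_rel = 40 - 18 = 22 m/s
Time to catch: t = d₀/v_rel = 450/22 = 20.45 s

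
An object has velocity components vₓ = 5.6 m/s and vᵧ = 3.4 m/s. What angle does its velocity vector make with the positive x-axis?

θ = arctan(vᵧ/vₓ) = arctan(3.4/5.6) = 31.26°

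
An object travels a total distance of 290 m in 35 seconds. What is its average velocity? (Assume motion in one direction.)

v_avg = Δd / Δt = 290 / 35 = 8.29 m/s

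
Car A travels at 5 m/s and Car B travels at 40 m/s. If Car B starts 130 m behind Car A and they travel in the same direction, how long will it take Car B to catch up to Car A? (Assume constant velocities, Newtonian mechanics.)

Relative speed: v_rel = 40 - 5 = 35 m/s
Time to catch: t = d₀/v_rel = 130/35 = 3.71 s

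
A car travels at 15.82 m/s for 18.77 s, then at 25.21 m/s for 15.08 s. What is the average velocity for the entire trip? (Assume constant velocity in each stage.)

d₁ = v₁t₁ = 15.82 × 18.77 = 296.9414 m
d₂ = v₂t₂ = 25.21 × 15.08 = 380.1668 m
d_total = 677.1082 m, t_total = 33.85 s
v_avg = d_total/t_total = 677.1082/33.85 = 20.0 m/s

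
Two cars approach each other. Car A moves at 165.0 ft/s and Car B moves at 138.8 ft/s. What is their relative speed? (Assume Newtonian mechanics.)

v_rel = v_A + v_B = 165.0 + 138.8 = 303.8 ft/s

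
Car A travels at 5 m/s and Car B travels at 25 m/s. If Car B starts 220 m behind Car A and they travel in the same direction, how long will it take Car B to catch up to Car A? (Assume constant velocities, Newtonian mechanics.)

Relative speed: v_rel = 25 - 5 = 20 m/s
Time to catch: t = d₀/v_rel = 220/20 = 11.0 s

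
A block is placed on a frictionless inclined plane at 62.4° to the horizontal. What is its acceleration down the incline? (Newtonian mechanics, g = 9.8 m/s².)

a = g sin(θ) = 9.8 × sin(62.4°) = 9.8 × 0.8862 = 8.68 m/s²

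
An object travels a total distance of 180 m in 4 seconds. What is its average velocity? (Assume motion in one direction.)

v_avg = Δd / Δt = 180 / 4 = 45.0 m/s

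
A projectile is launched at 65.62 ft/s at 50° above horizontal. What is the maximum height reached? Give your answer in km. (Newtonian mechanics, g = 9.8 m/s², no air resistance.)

v₀ = 65.62 ft/s × 0.3048 = 20.001 m/s
H = v₀² × sin²(θ) / (2g) = 20.001² × sin(50°)² / (2 × 9.8) = 400.04 × 0.586824 / 19.6 = 11.9772 m
H = 11.9772 m / 1000.0 = 0.01198 km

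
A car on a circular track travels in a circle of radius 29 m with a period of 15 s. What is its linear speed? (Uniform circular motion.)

v = 2πr/T = 2π×29/15 = 12.15 m/s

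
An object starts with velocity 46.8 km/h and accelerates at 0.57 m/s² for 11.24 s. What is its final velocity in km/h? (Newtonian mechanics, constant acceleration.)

v₀ = 46.8 km/h × 0.2777777777777778 = 13.0 m/s
v = v₀ + a × t = 13.0 + 0.57 × 11.24 = 19.4068 m/s
v = 19.4068 m/s / 0.2777777777777778 = 69.86 km/h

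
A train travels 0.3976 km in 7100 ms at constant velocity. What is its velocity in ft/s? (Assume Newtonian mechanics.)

d = 0.3976 km × 1000.0 = 397.6 m
t = 7100 ms × 0.001 = 7.1 s
v = d / t = 397.6 / 7.1 = 56.0 m/s
v = 56.0 m/s / 0.3048 = 183.7 ft/s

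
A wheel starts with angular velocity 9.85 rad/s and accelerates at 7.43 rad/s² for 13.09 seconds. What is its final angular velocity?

ω = ω₀ + αt = 9.85 + 7.43 × 13.09 = 107.11 rad/s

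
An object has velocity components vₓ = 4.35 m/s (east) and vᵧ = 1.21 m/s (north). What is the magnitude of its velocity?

|v| = √(vₓ² + vᵧ²) = √(4.35² + 1.21²) = √(20.3866) = 4.52 m/s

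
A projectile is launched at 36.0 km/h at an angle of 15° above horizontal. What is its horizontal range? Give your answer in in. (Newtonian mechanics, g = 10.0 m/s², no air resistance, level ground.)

v₀ = 36.0 km/h × 0.2777777777777778 = 10.0 m/s
R = v₀² × sin(2θ) / g = 10.0² × sin(2 × 15°) / 10.0 = 100.0 × 0.5 / 10.0 = 5.0 m
R = 5.0 m / 0.0254 = 196.9 in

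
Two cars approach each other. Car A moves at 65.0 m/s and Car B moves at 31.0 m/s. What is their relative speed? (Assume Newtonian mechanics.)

v_rel = v_A + v_B = 65.0 + 31.0 = 96.0 m/s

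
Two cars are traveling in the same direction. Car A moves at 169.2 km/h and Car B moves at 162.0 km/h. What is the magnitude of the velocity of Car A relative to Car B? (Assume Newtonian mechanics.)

v_rel = |v_A - v_B| = |169.2 - 162.0| = 7.2 km/h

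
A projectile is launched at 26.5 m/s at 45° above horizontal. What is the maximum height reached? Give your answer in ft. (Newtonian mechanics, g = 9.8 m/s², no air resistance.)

H = v₀² × sin²(θ) / (2g) = 26.5² × sin(45°)² / (2 × 9.8) = 702.25 × 0.5 / 19.6 = 17.9145 m
H = 17.9145 m / 0.3048 = 58.77 ft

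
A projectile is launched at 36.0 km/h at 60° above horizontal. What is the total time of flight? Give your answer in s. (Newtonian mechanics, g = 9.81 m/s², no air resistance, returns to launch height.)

v₀ = 36.0 km/h × 0.2777777777777778 = 10.0 m/s
T = 2 × v₀ × sin(θ) / g = 2 × 10.0 × sin(60°) / 9.81 = 2 × 10.0 × 0.866025 / 9.81 = 1.766 s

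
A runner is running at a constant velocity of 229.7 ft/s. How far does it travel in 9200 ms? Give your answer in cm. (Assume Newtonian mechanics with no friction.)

v = 229.7 ft/s × 0.3048 = 70.0126 m/s
t = 9200 ms × 0.001 = 9.2 s
d = v × t = 70.0126 × 9.2 = 644.116 m
d = 644.116 m / 0.01 = 64410 cm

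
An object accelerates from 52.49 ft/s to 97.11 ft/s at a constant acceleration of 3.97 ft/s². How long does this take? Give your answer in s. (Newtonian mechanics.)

v₀ = 52.49 ft/s × 0.3048 = 15.999 m/s
v = 97.11 ft/s × 0.3048 = 29.5991 m/s
a = 3.97 ft/s² × 0.3048 = 1.21006 m/s²
t = (v - v₀) / a = (29.5991 - 15.999) / 1.21006 = 11.24 s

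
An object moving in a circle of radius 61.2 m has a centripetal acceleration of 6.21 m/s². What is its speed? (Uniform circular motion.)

v = √(a_c × r) = √(6.21 × 61.2) = 19.49 m/s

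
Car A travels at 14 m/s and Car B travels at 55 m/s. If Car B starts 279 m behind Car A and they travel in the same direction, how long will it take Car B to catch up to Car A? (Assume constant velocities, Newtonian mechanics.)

Relative speed: v_rel = 55 - 14 = 41 m/s
Time to catch: t = d₀/v_rel = 279/41 = 6.8 s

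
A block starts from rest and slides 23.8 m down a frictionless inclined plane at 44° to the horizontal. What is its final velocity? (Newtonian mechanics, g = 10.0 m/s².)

a = g sin(θ) = 10.0 × sin(44°) = 6.9466 m/s²
v = √(2ad) = √(2 × 6.9466 × 23.8) = 18.18 m/s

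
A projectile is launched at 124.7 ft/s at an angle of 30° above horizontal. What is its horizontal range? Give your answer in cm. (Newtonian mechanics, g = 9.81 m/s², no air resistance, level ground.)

v₀ = 124.7 ft/s × 0.3048 = 38.0086 m/s
R = v₀² × sin(2θ) / g = 38.0086² × sin(2 × 30°) / 9.81 = 1444.65 × 0.866025 / 9.81 = 127.533 m
R = 127.533 m / 0.01 = 12750 cm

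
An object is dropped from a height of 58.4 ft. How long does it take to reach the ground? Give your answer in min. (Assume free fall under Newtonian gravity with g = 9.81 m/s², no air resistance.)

h = 58.4 ft × 0.3048 = 17.8003 m
t = √(2h/g) = √(2 × 17.8003 / 9.81) = 1.905 s
t = 1.905 s / 60.0 = 0.03175 min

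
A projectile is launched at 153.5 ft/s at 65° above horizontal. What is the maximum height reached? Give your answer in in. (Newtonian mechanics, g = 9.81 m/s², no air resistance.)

v₀ = 153.5 ft/s × 0.3048 = 46.7868 m/s
H = v₀² × sin²(θ) / (2g) = 46.7868² × sin(65°)² / (2 × 9.81) = 2189.0 × 0.821394 / 19.62 = 91.6428 m
H = 91.6428 m / 0.0254 = 3608 in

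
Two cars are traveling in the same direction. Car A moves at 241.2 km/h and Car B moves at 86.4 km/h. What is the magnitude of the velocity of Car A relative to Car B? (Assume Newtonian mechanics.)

v_rel = |v_A - v_B| = |241.2 - 86.4| = 154.8 km/h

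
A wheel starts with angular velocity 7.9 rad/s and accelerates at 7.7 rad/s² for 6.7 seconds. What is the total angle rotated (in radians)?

θ = ω₀t + ½αt² = 7.9×6.7 + ½×7.7×6.7² = 225.76 rad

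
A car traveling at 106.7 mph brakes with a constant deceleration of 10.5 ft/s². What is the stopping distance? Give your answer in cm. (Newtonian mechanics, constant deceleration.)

v₀ = 106.7 mph × 0.44704 = 47.6992 m/s
a = 10.5 ft/s² × 0.3048 = 3.2004 m/s²
d = v₀² / (2a) = 47.6992² / (2 × 3.2004) = 2275.21 / 6.4008 = 355.457 m
d = 355.457 m / 0.01 = 35550 cm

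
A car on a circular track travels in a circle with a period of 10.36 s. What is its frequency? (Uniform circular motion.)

f = 1/T = 1/10.36 = 0.0965 Hz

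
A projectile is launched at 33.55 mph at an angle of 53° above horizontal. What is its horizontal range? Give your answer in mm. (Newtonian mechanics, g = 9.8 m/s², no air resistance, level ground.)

v₀ = 33.55 mph × 0.44704 = 14.9982 m/s
R = v₀² × sin(2θ) / g = 14.9982² × sin(2 × 53°) / 9.8 = 224.946 × 0.961262 / 9.8 = 22.0645 m
R = 22.0645 m / 0.001 = 22060 mm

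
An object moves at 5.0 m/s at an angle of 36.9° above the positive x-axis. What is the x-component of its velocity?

vₓ = v cos(θ) = 5.0 × cos(36.9°) = 4.0 m/s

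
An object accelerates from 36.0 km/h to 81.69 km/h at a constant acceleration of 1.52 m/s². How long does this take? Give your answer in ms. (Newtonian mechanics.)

v₀ = 36.0 km/h × 0.2777777777777778 = 10.0 m/s
v = 81.69 km/h × 0.2777777777777778 = 22.6917 m/s
t = (v - v₀) / a = (22.6917 - 10.0) / 1.52 = 8.3498 s
t = 8.3498 s / 0.001 = 8350 ms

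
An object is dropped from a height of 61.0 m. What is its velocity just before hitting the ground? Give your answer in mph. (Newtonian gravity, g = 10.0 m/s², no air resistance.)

v = √(2gh) = √(2 × 10.0 × 61.0) = 34.9285 m/s
v = 34.9285 m/s / 0.44704 = 78.13 mph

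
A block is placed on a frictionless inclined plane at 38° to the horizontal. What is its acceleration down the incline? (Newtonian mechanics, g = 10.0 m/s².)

a = g sin(θ) = 10.0 × sin(38°) = 10.0 × 0.6157 = 6.16 m/s²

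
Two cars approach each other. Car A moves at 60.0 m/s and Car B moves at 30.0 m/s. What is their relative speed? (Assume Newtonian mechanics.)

v_rel = v_A + v_B = 60.0 + 30.0 = 90.0 m/s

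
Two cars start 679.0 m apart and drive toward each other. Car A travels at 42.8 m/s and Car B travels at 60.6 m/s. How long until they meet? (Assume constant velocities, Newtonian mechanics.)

Combined speed: v_combined = 42.8 + 60.6 = 103.4 m/s
Time to meet: t = d/v_combined = 679.0/103.4 = 6.57 s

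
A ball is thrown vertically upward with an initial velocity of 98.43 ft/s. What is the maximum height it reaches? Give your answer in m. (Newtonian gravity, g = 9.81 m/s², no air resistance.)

v₀ = 98.43 ft/s × 0.3048 = 30.0015 m/s
h_max = v₀² / (2g) = 30.0015² / (2 × 9.81) = 900.09 / 19.62 = 45.88 m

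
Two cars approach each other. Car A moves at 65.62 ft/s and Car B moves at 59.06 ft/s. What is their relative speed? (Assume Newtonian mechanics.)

v_rel = v_A + v_B = 65.62 + 59.06 = 124.68 ft/s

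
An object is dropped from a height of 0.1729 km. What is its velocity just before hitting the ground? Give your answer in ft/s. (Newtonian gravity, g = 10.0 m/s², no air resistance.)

h = 0.1729 km × 1000.0 = 172.9 m
v = √(2gh) = √(2 × 10.0 × 172.9) = 58.8048 m/s
v = 58.8048 m/s / 0.3048 = 192.9 ft/s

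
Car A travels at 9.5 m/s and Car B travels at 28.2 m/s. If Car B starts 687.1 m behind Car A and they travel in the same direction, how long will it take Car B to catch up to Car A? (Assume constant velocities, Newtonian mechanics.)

Relative speed: v_rel = 28.2 - 9.5 = 18.7 m/s
Time to catch: t = d₀/v_rel = 687.1/18.7 = 36.74 s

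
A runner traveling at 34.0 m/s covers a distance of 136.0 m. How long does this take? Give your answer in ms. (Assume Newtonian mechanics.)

t = d / v = 136.0 / 34.0 = 4.0 s
t = 4.0 s / 0.001 = 4000 ms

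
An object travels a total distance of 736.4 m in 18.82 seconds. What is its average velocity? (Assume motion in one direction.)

v_avg = Δd / Δt = 736.4 / 18.82 = 39.13 m/s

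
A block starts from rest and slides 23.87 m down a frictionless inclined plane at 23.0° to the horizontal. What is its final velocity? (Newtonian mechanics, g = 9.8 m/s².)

a = g sin(θ) = 9.8 × sin(23.0°) = 3.8292 m/s²
v = √(2ad) = √(2 × 3.8292 × 23.87) = 13.52 m/s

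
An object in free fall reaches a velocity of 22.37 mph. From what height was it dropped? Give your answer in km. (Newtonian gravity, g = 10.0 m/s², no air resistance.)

v = 22.37 mph × 0.44704 = 10.0003 m/s
h = v² / (2g) = 10.0003² / (2 × 10.0) = 5.0003 m
h = 5.0003 m / 1000.0 = 0.005 km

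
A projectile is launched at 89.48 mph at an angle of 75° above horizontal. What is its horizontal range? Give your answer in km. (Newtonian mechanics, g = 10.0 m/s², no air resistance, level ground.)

v₀ = 89.48 mph × 0.44704 = 40.0011 m/s
R = v₀² × sin(2θ) / g = 40.0011² × sin(2 × 75°) / 10.0 = 1600.09 × 0.5 / 10.0 = 80.0045 m
R = 80.0045 m / 1000.0 = 0.08 km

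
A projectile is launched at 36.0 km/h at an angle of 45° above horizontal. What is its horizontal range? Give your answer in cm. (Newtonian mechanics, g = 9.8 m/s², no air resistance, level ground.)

v₀ = 36.0 km/h × 0.2777777777777778 = 10.0 m/s
R = v₀² × sin(2θ) / g = 10.0² × sin(2 × 45°) / 9.8 = 100.0 × 1.0 / 9.8 = 10.2041 m
R = 10.2041 m / 0.01 = 1020 cm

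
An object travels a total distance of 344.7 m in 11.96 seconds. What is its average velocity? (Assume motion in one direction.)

v_avg = Δd / Δt = 344.7 / 11.96 = 28.82 m/s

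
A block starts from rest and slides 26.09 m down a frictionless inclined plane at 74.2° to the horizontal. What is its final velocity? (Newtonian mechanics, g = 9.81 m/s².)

a = g sin(θ) = 9.81 × sin(74.2°) = 9.4394 m/s²
v = √(2ad) = √(2 × 9.4394 × 26.09) = 22.19 m/s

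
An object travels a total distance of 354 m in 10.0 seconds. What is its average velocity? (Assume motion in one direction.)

v_avg = Δd / Δt = 354 / 10.0 = 35.4 m/s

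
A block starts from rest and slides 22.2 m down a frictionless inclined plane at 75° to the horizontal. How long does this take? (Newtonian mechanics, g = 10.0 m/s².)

a = g sin(θ) = 10.0 × sin(75°) = 9.6593 m/s²
t = √(2d/a) = √(2 × 22.2 / 9.6593) = 2.14 s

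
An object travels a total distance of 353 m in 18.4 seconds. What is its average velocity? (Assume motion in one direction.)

v_avg = Δd / Δt = 353 / 18.4 = 19.18 m/s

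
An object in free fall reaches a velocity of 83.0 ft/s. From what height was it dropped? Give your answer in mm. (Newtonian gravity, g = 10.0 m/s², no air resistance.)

v = 83.0 ft/s × 0.3048 = 25.2984 m/s
h = v² / (2g) = 25.2984² / (2 × 10.0) = 32.0005 m
h = 32.0005 m / 0.001 = 32000 mm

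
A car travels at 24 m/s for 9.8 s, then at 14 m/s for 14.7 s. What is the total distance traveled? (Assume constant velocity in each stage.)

d₁ = v₁t₁ = 24 × 9.8 = 235.2 m
d₂ = v₂t₂ = 14 × 14.7 = 205.8 m
d_total = 235.2 + 205.8 = 441.0 m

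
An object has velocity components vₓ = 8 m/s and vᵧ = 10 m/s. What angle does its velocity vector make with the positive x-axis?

θ = arctan(vᵧ/vₓ) = arctan(10/8) = 51.34°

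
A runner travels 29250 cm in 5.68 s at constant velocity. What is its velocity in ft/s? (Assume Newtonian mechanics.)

d = 29250 cm × 0.01 = 292.5 m
v = d / t = 292.5 / 5.68 = 51.4965 m/s
v = 51.4965 m/s / 0.3048 = 169.0 ft/s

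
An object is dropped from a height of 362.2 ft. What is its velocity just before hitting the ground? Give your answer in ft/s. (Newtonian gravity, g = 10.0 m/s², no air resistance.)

h = 362.2 ft × 0.3048 = 110.399 m
v = √(2gh) = √(2 × 10.0 × 110.399) = 46.9891 m/s
v = 46.9891 m/s / 0.3048 = 154.2 ft/s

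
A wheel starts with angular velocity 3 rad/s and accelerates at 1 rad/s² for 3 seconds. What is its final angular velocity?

ω = ω₀ + αt = 3 + 1 × 3 = 6 rad/s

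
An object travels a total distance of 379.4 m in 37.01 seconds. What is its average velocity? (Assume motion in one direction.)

v_avg = Δd / Δt = 379.4 / 37.01 = 10.25 m/s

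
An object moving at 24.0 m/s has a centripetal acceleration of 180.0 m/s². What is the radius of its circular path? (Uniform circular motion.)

r = v²/a_c = 24.0²/180.0 = 3.2 m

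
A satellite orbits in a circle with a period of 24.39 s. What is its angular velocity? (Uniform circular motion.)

ω = 2π/T = 2π/24.39 = 0.2576 rad/s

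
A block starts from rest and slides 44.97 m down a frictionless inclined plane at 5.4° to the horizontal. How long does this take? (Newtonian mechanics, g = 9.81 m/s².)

a = g sin(θ) = 9.81 × sin(5.4°) = 0.9232 m/s²
t = √(2d/a) = √(2 × 44.97 / 0.9232) = 9.87 s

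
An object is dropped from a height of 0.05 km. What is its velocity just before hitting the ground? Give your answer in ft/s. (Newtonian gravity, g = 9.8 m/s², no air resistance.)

h = 0.05 km × 1000.0 = 50.0 m
v = √(2gh) = √(2 × 9.8 × 50.0) = 31.305 m/s
v = 31.305 m/s / 0.3048 = 102.7 ft/s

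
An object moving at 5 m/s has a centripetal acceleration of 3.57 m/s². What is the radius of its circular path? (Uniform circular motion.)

r = v²/a_c = 5²/3.57 = 7.0 m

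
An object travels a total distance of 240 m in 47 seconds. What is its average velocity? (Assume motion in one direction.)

v_avg = Δd / Δt = 240 / 47 = 5.11 m/s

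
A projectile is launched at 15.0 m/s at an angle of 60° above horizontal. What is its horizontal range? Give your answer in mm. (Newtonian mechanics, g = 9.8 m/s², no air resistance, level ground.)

R = v₀² × sin(2θ) / g = 15.0² × sin(2 × 60°) / 9.8 = 225.0 × 0.866025 / 9.8 = 19.8832 m
R = 19.8832 m / 0.001 = 19880 mm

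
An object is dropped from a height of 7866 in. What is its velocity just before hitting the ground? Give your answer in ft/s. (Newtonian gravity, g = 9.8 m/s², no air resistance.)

h = 7866 in × 0.0254 = 199.796 m
v = √(2gh) = √(2 × 9.8 × 199.796) = 62.578 m/s
v = 62.578 m/s / 0.3048 = 205.3 ft/s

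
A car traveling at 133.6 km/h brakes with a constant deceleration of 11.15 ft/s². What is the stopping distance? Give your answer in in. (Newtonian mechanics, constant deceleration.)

v₀ = 133.6 km/h × 0.2777777777777778 = 37.1111 m/s
a = 11.15 ft/s² × 0.3048 = 3.39852 m/s²
d = v₀² / (2a) = 37.1111² / (2 × 3.39852) = 1377.23 / 6.79704 = 202.622 m
d = 202.622 m / 0.0254 = 7977 in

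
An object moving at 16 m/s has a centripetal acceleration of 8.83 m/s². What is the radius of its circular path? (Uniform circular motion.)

r = v²/a_c = 16²/8.83 = 28.99 m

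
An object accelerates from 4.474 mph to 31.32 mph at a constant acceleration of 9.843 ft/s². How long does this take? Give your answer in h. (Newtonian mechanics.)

v₀ = 4.474 mph × 0.44704 = 2.00006 m/s
v = 31.32 mph × 0.44704 = 14.0013 m/s
a = 9.843 ft/s² × 0.3048 = 3.00015 m/s²
t = (v - v₀) / a = (14.0013 - 2.00006) / 3.00015 = 4.00021 s
t = 4.00021 s / 3600.0 = 0.001111 h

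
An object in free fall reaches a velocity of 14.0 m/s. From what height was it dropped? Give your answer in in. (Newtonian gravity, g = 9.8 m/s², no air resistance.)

h = v² / (2g) = 14.0² / (2 × 9.8) = 10.0 m
h = 10.0 m / 0.0254 = 393.7 in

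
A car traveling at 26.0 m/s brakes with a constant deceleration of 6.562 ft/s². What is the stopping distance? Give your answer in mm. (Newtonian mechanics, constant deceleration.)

a = 6.562 ft/s² × 0.3048 = 2.0001 m/s²
d = v₀² / (2a) = 26.0² / (2 × 2.0001) = 676.0 / 4.0002 = 168.992 m
d = 168.992 m / 0.001 = 169000 mm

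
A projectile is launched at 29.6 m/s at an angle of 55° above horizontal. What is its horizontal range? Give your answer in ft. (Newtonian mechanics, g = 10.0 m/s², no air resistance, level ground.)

R = v₀² × sin(2θ) / g = 29.6² × sin(2 × 55°) / 10.0 = 876.16 × 0.939693 / 10.0 = 82.3321 m
R = 82.3321 m / 0.3048 = 270.1 ft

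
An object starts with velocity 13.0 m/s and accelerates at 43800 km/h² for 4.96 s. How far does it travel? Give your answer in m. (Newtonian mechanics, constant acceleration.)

a = 43800 km/h² × 7.716049382716049e-05 = 3.37963 m/s²
d = v₀ × t + ½ × a × t² = 13.0 × 4.96 + 0.5 × 3.37963 × 4.96² = 106.1 m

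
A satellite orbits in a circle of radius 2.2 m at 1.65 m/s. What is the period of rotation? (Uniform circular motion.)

T = 2πr/v = 2π×2.2/1.65 = 8.38 s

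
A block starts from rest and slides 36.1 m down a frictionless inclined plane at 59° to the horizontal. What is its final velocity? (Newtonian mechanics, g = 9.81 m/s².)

a = g sin(θ) = 9.81 × sin(59°) = 8.4088 m/s²
v = √(2ad) = √(2 × 8.4088 × 36.1) = 24.64 m/s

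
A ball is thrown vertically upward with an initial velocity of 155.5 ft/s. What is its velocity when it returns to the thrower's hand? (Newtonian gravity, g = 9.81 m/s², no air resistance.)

By conservation of energy (no air resistance), the ball returns to the throw height with the same speed as launch, but directed downward.
|v_ground| = v₀ = 155.5 ft/s
v_ground = 155.5 ft/s (downward)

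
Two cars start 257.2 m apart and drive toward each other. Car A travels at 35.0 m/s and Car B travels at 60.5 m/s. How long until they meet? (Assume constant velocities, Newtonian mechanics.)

Combined speed: v_combined = 35.0 + 60.5 = 95.5 m/s
Time to meet: t = d/v_combined = 257.2/95.5 = 2.69 s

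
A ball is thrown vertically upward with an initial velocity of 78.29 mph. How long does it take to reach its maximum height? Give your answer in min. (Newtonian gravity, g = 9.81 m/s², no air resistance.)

v₀ = 78.29 mph × 0.44704 = 34.9988 m/s
t_up = v₀ / g = 34.9988 / 9.81 = 3.56767 s
t_up = 3.56767 s / 60.0 = 0.05946 min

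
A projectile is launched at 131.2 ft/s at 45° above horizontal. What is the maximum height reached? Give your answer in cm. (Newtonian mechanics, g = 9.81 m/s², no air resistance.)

v₀ = 131.2 ft/s × 0.3048 = 39.9898 m/s
H = v₀² × sin²(θ) / (2g) = 39.9898² × sin(45°)² / (2 × 9.81) = 1599.18 × 0.5 / 19.62 = 40.7538 m
H = 40.7538 m / 0.01 = 4075 cm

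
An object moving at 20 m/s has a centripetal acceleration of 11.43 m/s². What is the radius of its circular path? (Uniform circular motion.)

r = v²/a_c = 20²/11.43 = 35.0 m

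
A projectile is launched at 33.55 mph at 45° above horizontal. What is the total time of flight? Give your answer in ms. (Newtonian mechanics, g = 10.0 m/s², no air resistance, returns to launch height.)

v₀ = 33.55 mph × 0.44704 = 14.9982 m/s
T = 2 × v₀ × sin(θ) / g = 2 × 14.9982 × sin(45°) / 10.0 = 2 × 14.9982 × 0.707107 / 10.0 = 2.12107 s
T = 2.12107 s / 0.001 = 2121 ms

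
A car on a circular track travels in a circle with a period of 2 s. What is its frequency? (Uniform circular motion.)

f = 1/T = 1/2 = 0.5 Hz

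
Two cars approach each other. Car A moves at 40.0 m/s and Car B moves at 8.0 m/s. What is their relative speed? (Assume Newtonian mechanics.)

v_rel = v_A + v_B = 40.0 + 8.0 = 48.0 m/s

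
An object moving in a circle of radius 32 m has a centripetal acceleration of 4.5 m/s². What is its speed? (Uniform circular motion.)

v = √(a_c × r) = √(4.5 × 32) = 12.0 m/s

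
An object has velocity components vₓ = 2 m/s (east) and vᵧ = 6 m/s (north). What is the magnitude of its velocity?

|v| = √(vₓ² + vᵧ²) = √(2² + 6²) = √(40) = 6.32 m/s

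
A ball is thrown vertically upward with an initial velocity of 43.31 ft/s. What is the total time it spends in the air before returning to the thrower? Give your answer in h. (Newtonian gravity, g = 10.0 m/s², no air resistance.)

v₀ = 43.31 ft/s × 0.3048 = 13.2009 m/s
t_total = 2 × v₀ / g = 2 × 13.2009 / 10.0 = 2.64018 s
t_total = 2.64018 s / 3600.0 = 0.0007334 h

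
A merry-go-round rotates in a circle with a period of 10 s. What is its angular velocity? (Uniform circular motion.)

ω = 2π/T = 2π/10 = 0.6283 rad/s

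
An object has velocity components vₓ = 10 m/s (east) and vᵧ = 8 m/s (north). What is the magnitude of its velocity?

|v| = √(vₓ² + vᵧ²) = √(10² + 8²) = √(164) = 12.81 m/s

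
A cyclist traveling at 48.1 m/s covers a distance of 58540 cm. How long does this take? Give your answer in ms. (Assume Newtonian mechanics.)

d = 58540 cm × 0.01 = 585.4 m
t = d / v = 585.4 / 48.1 = 12.1705 s
t = 12.1705 s / 0.001 = 12170 ms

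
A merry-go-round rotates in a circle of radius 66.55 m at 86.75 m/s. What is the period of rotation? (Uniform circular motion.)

T = 2πr/v = 2π×66.55/86.75 = 4.82 s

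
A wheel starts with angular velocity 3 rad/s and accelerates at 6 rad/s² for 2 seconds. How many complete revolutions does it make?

θ = ω₀t + ½αt² = 3×2 + ½×6×2² = 18.0 rad
Total revolutions = θ/(2π) = 18.0/(2π) = 2.86
Complete revolutions = ⌊2.86⌋ = 2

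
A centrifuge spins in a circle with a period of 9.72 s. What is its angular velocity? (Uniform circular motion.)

ω = 2π/T = 2π/9.72 = 0.6464 rad/s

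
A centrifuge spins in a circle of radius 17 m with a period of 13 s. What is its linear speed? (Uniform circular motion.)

v = 2πr/T = 2π×17/13 = 8.22 m/s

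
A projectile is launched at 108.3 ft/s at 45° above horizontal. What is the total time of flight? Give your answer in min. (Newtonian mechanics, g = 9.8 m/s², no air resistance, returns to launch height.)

v₀ = 108.3 ft/s × 0.3048 = 33.0098 m/s
T = 2 × v₀ × sin(θ) / g = 2 × 33.0098 × sin(45°) / 9.8 = 2 × 33.0098 × 0.707107 / 9.8 = 4.76356 s
T = 4.76356 s / 60.0 = 0.07939 min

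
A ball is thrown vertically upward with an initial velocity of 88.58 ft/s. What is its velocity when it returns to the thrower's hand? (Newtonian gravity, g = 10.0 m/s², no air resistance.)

By conservation of energy (no air resistance), the ball returns to the throw height with the same speed as launch, but directed downward.
|v_ground| = v₀ = 88.58 ft/s
v_ground = 88.58 ft/s (downward)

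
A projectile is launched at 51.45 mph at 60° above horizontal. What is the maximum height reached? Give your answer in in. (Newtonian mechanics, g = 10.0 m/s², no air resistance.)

v₀ = 51.45 mph × 0.44704 = 23.0002 m/s
H = v₀² × sin²(θ) / (2g) = 23.0002² × sin(60°)² / (2 × 10.0) = 529.009 × 0.75 / 20.0 = 19.8378 m
H = 19.8378 m / 0.0254 = 781.0 in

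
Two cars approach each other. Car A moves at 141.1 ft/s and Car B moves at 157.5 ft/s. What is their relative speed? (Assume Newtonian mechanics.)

v_rel = v_A + v_B = 141.1 + 157.5 = 298.6 ft/s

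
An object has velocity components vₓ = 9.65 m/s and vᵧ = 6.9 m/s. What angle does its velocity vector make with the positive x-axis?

θ = arctan(vᵧ/vₓ) = arctan(6.9/9.65) = 35.57°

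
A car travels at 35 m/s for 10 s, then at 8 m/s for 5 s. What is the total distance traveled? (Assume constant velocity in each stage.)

d₁ = v₁t₁ = 35 × 10 = 350 m
d₂ = v₂t₂ = 8 × 5 = 40 m
d_total = 350 + 40 = 390 m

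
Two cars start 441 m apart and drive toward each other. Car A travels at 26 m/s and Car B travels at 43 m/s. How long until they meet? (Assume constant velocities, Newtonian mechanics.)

Combined speed: v_combined = 26 + 43 = 69 m/s
Time to meet: t = d/v_combined = 441/69 = 6.39 s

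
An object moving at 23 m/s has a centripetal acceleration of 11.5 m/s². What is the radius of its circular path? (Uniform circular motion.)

r = v²/a_c = 23²/11.5 = 46.0 m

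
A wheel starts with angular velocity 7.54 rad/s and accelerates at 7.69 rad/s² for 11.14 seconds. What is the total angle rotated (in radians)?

θ = ω₀t + ½αt² = 7.54×11.14 + ½×7.69×11.14² = 561.16 rad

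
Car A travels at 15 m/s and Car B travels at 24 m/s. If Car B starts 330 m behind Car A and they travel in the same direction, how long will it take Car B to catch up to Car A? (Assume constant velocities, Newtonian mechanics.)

Relative speed: v_rel = 24 - 15 = 9 m/s
Time to catch: t = d₀/v_rel = 330/9 = 36.67 s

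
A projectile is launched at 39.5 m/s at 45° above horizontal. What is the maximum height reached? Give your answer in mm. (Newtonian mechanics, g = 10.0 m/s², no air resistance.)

H = v₀² × sin²(θ) / (2g) = 39.5² × sin(45°)² / (2 × 10.0) = 1560.25 × 0.5 / 20.0 = 39.0063 m
H = 39.0063 m / 0.001 = 39010 mm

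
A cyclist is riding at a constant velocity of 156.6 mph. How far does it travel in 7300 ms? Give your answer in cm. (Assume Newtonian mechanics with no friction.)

v = 156.6 mph × 0.44704 = 70.0065 m/s
t = 7300 ms × 0.001 = 7.3 s
d = v × t = 70.0065 × 7.3 = 511.047 m
d = 511.047 m / 0.01 = 51100 cm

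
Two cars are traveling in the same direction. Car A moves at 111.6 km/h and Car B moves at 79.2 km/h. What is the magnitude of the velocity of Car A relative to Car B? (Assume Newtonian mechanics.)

v_rel = |v_A - v_B| = |111.6 - 79.2| = 32.4 km/h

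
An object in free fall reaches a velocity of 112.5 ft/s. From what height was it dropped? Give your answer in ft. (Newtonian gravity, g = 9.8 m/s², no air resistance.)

v = 112.5 ft/s × 0.3048 = 34.29 m/s
h = v² / (2g) = 34.29² / (2 × 9.8) = 59.99 m
h = 59.99 m / 0.3048 = 196.8 ft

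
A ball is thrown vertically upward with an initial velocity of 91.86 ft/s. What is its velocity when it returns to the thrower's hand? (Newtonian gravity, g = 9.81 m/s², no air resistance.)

By conservation of energy (no air resistance), the ball returns to the throw height with the same speed as launch, but directed downward.
|v_ground| = v₀ = 91.86 ft/s
v_ground = 91.86 ft/s (downward)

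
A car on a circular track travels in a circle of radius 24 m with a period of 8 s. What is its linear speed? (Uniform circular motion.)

v = 2πr/T = 2π×24/8 = 18.85 m/s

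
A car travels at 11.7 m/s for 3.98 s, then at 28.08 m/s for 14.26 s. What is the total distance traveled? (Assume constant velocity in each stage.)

d₁ = v₁t₁ = 11.7 × 3.98 = 46.566 m
d₂ = v₂t₂ = 28.08 × 14.26 = 400.4208 m
d_total = 46.566 + 400.4208 = 446.99 m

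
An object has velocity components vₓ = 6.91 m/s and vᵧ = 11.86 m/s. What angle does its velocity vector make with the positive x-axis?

θ = arctan(vᵧ/vₓ) = arctan(11.86/6.91) = 59.77°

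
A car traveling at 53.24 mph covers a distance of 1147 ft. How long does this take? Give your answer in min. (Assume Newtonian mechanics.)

d = 1147 ft × 0.3048 = 349.606 m
v = 53.24 mph × 0.44704 = 23.8004 m/s
t = d / v = 349.606 / 23.8004 = 14.6891 s
t = 14.6891 s / 60.0 = 0.2448 min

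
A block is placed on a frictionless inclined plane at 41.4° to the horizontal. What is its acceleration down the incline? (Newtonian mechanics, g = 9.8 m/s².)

a = g sin(θ) = 9.8 × sin(41.4°) = 9.8 × 0.6613 = 6.48 m/s²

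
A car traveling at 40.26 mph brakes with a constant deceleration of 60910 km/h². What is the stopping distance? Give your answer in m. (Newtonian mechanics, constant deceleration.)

v₀ = 40.26 mph × 0.44704 = 17.9978 m/s
a = 60910 km/h² × 7.716049382716049e-05 = 4.69985 m/s²
d = v₀² / (2a) = 17.9978² / (2 × 4.69985) = 323.921 / 9.3997 = 34.46 m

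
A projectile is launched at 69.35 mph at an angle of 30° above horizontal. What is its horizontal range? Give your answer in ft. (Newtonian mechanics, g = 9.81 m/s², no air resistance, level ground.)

v₀ = 69.35 mph × 0.44704 = 31.0022 m/s
R = v₀² × sin(2θ) / g = 31.0022² × sin(2 × 30°) / 9.81 = 961.136 × 0.866025 / 9.81 = 84.8489 m
R = 84.8489 m / 0.3048 = 278.4 ft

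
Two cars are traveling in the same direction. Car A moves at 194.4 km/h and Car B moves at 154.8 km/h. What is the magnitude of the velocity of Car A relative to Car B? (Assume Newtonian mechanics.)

v_rel = |v_A - v_B| = |194.4 - 154.8| = 39.6 km/h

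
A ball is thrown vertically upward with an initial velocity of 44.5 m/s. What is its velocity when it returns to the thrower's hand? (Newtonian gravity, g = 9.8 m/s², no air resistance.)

By conservation of energy (no air resistance), the ball returns to the throw height with the same speed as launch, but directed downward.
|v_ground| = v₀ = 44.5 m/s
v_ground = 44.5 m/s (downward)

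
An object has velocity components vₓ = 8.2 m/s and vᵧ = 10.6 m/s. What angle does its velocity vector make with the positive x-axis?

θ = arctan(vᵧ/vₓ) = arctan(10.6/8.2) = 52.28°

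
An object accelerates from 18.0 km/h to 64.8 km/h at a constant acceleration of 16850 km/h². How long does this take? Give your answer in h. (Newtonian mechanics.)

v₀ = 18.0 km/h × 0.2777777777777778 = 5.0 m/s
v = 64.8 km/h × 0.2777777777777778 = 18.0 m/s
a = 16850 km/h² × 7.716049382716049e-05 = 1.30015 m/s²
t = (v - v₀) / a = (18.0 - 5.0) / 1.30015 = 9.99885 s
t = 9.99885 s / 3600.0 = 0.002777 h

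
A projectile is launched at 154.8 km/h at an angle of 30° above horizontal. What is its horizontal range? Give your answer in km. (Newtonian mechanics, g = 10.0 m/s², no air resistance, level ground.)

v₀ = 154.8 km/h × 0.2777777777777778 = 43.0 m/s
R = v₀² × sin(2θ) / g = 43.0² × sin(2 × 30°) / 10.0 = 1849.0 × 0.866025 / 10.0 = 160.128 m
R = 160.128 m / 1000.0 = 0.1601 km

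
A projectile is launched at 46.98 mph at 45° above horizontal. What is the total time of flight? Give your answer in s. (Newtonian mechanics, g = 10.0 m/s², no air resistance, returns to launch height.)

v₀ = 46.98 mph × 0.44704 = 21.0019 m/s
T = 2 × v₀ × sin(θ) / g = 2 × 21.0019 × sin(45°) / 10.0 = 2 × 21.0019 × 0.707107 / 10.0 = 2.97 s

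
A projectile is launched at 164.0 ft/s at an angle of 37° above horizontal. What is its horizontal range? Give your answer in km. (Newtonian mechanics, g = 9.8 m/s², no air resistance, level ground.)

v₀ = 164.0 ft/s × 0.3048 = 49.9872 m/s
R = v₀² × sin(2θ) / g = 49.9872² × sin(2 × 37°) / 9.8 = 2498.72 × 0.961262 / 9.8 = 245.094 m
R = 245.094 m / 1000.0 = 0.2451 km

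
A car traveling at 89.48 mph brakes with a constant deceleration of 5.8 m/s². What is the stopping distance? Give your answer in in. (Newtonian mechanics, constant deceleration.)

v₀ = 89.48 mph × 0.44704 = 40.0011 m/s
d = v₀² / (2a) = 40.0011² / (2 × 5.8) = 1600.09 / 11.6 = 137.939 m
d = 137.939 m / 0.0254 = 5431 in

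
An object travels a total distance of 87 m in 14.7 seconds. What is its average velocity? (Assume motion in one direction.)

v_avg = Δd / Δt = 87 / 14.7 = 5.92 m/s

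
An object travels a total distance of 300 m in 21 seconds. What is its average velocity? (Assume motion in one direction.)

v_avg = Δd / Δt = 300 / 21 = 14.29 m/s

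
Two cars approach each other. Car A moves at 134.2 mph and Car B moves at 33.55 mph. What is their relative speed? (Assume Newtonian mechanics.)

v_rel = v_A + v_B = 134.2 + 33.55 = 167.75 mph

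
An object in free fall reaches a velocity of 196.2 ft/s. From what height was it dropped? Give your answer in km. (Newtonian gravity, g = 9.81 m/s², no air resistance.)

v = 196.2 ft/s × 0.3048 = 59.8018 m/s
h = v² / (2g) = 59.8018² / (2 × 9.81) = 182.276 m
h = 182.276 m / 1000.0 = 0.1823 km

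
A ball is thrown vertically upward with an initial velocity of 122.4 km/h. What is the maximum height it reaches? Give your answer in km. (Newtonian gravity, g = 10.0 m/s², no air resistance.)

v₀ = 122.4 km/h × 0.2777777777777778 = 34.0 m/s
h_max = v₀² / (2g) = 34.0² / (2 × 10.0) = 1156.0 / 20.0 = 57.8 m
h_max = 57.8 m / 1000.0 = 0.0578 km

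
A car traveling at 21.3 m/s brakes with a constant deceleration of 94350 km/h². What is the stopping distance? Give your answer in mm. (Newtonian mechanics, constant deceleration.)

a = 94350 km/h² × 7.716049382716049e-05 = 7.28009 m/s²
d = v₀² / (2a) = 21.3² / (2 × 7.28009) = 453.69 / 14.5602 = 31.1596 m
d = 31.1596 m / 0.001 = 31160 mm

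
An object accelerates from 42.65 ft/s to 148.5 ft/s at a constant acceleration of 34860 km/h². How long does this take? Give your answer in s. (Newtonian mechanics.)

v₀ = 42.65 ft/s × 0.3048 = 12.9997 m/s
v = 148.5 ft/s × 0.3048 = 45.2628 m/s
a = 34860 km/h² × 7.716049382716049e-05 = 2.68981 m/s²
t = (v - v₀) / a = (45.2628 - 12.9997) / 2.68981 = 11.99 s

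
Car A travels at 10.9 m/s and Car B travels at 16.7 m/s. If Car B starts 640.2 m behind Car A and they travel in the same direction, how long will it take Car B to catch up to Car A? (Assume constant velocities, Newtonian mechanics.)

Relative speed: v_rel = 16.7 - 10.9 = 5.8 m/s
Time to catch: t = d₀/v_rel = 640.2/5.8 = 110.38 s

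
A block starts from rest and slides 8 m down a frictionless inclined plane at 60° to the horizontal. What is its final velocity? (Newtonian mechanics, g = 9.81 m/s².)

a = g sin(θ) = 9.81 × sin(60°) = 8.4957 m/s²
v = √(2ad) = √(2 × 8.4957 × 8) = 11.66 m/s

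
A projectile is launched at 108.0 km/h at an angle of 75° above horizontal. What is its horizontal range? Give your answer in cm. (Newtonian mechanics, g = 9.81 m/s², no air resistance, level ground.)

v₀ = 108.0 km/h × 0.2777777777777778 = 30.0 m/s
R = v₀² × sin(2θ) / g = 30.0² × sin(2 × 75°) / 9.81 = 900.0 × 0.5 / 9.81 = 45.8716 m
R = 45.8716 m / 0.01 = 4587 cm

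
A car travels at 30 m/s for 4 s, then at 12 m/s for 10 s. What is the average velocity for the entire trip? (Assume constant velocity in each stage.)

d₁ = v₁t₁ = 30 × 4 = 120 m
d₂ = v₂t₂ = 12 × 10 = 120 m
d_total = 240 m, t_total = 14 s
v_avg = d_total/t_total = 240/14 = 17.14 m/s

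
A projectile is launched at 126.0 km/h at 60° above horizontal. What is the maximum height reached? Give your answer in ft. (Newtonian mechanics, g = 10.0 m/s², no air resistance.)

v₀ = 126.0 km/h × 0.2777777777777778 = 35.0 m/s
H = v₀² × sin²(θ) / (2g) = 35.0² × sin(60°)² / (2 × 10.0) = 1225.0 × 0.75 / 20.0 = 45.9375 m
H = 45.9375 m / 0.3048 = 150.7 ft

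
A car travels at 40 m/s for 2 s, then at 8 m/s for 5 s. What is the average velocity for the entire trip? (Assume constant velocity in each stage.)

d₁ = v₁t₁ = 40 × 2 = 80 m
d₂ = v₂t₂ = 8 × 5 = 40 m
d_total = 120 m, t_total = 7 s
v_avg = d_total/t_total = 120/7 = 17.14 m/s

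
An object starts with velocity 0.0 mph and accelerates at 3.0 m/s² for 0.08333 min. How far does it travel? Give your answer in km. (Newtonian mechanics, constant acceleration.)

v₀ = 0.0 mph × 0.44704 = 0.0 m/s
t = 0.08333 min × 60.0 = 4.9998 s
d = v₀ × t + ½ × a × t² = 0.0 × 4.9998 + 0.5 × 3.0 × 4.9998² = 37.497 m
d = 37.497 m / 1000.0 = 0.0375 km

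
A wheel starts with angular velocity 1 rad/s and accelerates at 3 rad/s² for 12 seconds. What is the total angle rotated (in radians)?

θ = ω₀t + ½αt² = 1×12 + ½×3×12² = 228.0 rad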